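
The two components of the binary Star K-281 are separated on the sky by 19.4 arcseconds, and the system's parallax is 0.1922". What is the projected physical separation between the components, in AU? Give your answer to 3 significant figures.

d = 1/p = 1/0.1922″ = 5.2029 pc.
At distance d (pc), an angle of θ arcsec spans θ·d AU: s = 19.4 × 5.2029 = 100.94 AU.

101 AU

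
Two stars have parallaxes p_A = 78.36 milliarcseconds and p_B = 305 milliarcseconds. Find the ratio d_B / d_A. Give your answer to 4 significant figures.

Since d = 1/p, d_B/d_A = p_A/p_B.
= 78.36 / 305 = 0.25692.

0.2569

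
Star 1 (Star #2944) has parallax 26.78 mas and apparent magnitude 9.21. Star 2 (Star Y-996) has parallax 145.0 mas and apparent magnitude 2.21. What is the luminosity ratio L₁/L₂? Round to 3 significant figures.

L₁/L₂ = 0.0465

d₁ = 1/p₁ = 1/0.02678″ = 37.341 pc; d₂ = 1/p₂ = 1/0.1450″ = 6.8966 pc.
M₁ = m₁ − 5 log₁₀ d₁ + 5 = 9.21 − 7.8609 + 5 = 6.3491.
M₂ = 2.21 − 4.1932 + 5 = 3.0168.
L₁/L₂ = 10^(0.4(M₂ − M₁)) = 10^(0.4 × (-3.3323)) = 10^(-1.33292) = 0.04646.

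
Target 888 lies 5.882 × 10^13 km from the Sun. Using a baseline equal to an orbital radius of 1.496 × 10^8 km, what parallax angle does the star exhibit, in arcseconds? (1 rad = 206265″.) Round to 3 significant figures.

θ ≈ B/d = (1.496 × 10^8) / (5.882 × 10^13) = 2.5434 × 10^-6 rad.
In arcseconds: 2.5434 × 10^-6 × 206265 = 0.52461″.

0.525 arcsec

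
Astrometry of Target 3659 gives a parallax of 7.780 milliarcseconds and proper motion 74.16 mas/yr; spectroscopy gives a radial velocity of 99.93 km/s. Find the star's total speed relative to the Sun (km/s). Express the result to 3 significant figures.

d = 1/p = 1/0.007780″ = 128.53 pc.
μ = 74.16 mas/yr = 0.07416 ″/yr.
v_t = 4.740 μ d = 4.740 × 0.07416 × 128.53 = 45.181 km/s.
v = √(v_r² + v_t²) = √(99.93² + 45.181²) = √12027.3 = 109.67 km/s.

110 km/s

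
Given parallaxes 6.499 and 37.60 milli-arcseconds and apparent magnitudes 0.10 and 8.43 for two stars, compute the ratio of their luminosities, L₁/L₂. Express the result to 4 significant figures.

d₁ = 1/p₁ = 1/0.006499″ = 153.87 pc; d₂ = 1/p₂ = 1/0.03760″ = 26.596 pc.
M₁ = m₁ − 5 log₁₀ d₁ + 5 = 0.10 − 10.9358 + 5 = -5.8358.
M₂ = 8.43 − 7.1241 + 5 = 6.3059.
L₁/L₂ = 10^(0.4(M₂ − M₁)) = 10^(0.4 × 12.1417) = 10^4.85668 = 71892.

L₁/L₂ = 71890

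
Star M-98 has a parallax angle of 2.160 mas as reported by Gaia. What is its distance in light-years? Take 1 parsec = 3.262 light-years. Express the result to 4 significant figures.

p = 2.160 mas = 0.002160 arcsec.
d = 1/p = 1/0.002160 = 462.96 pc.
In light-years: 462.96 × 3.262 = 1510.2 ly.

1510 light years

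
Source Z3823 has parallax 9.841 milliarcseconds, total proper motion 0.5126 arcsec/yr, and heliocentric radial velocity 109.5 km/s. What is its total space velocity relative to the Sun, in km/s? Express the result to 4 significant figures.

d = 1/p = 1/0.009841″ = 101.62 pc.
v_t = 4.740 μ d = 4.740 × 0.5126 × 101.62 = 246.91 km/s.
v = √(v_r² + v_t²) = √(109.5² + 246.91²) = √72954.8 = 270.1 km/s.

270.1 km/s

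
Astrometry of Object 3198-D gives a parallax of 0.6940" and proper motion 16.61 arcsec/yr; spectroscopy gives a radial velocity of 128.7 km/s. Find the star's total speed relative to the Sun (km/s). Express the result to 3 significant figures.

172 km/s

d = 1/p = 1/0.6940″ = 1.4409 pc.
v_t = 4.740 μ d = 4.740 × 16.61 × 1.4409 = 113.44 km/s.
v = √(v_r² + v_t²) = √(128.7² + 113.44²) = √29432.3 = 171.56 km/s.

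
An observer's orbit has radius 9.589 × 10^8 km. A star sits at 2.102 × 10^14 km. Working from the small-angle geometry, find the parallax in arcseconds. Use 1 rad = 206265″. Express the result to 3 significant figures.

0.941 arcsec

θ ≈ B/d = (9.589 × 10^8) / (2.102 × 10^14) = 4.5618 × 10^-6 rad.
In arcseconds: 4.5618 × 10^-6 × 206265 = 0.94094″.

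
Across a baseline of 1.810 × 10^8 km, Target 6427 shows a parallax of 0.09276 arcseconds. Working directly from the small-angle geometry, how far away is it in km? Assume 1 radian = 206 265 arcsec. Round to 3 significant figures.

θ = 0.09276″ = 0.09276/206265 = 4.4971 × 10^-7 rad.
d = B/θ = (1.810 × 10^8) / (4.4971 × 10^-7) = 4.0248 × 10^14 km.

4.02 × 10^14 km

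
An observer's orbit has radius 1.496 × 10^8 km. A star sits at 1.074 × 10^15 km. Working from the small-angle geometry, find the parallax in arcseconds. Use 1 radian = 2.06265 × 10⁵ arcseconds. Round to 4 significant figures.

θ ≈ B/d = (1.496 × 10^8) / (1.074 × 10^15) = 1.3929 × 10^-7 rad.
In arcseconds: 1.3929 × 10^-7 × 206265 = 0.028731″.

0.02873 arcsec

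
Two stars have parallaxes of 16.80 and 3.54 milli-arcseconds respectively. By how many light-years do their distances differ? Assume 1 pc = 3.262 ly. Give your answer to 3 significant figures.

d_A = 1/0.01680″ = 59.524 pc; d_B = 1/0.003540″ = 282.49 pc.
|d_B − d_A| = |282.49 − 59.524| = 222.97 pc = 222.97 × 3.262 ly = 727.33 ly.

727 ly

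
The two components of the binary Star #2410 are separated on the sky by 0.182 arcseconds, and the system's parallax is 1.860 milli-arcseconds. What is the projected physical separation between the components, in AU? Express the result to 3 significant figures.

d = 1/p = 1/0.001860″ = 537.63 pc.
At distance d (pc), an angle of θ arcsec spans θ·d AU: s = 0.182 × 537.63 = 97.849 AU.

97.8 AU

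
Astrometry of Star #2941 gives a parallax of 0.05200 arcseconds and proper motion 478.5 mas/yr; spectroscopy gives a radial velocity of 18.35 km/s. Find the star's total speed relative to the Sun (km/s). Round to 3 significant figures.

d = 1/p = 1/0.05200″ = 19.231 pc.
μ = 478.5 mas/yr = 0.4785 ″/yr.
v_t = 4.740 μ d = 4.740 × 0.4785 × 19.231 = 43.618 km/s.
v = √(v_r² + v_t²) = √(18.35² + 43.618²) = √2239.25 = 47.321 km/s.

47.3 km/s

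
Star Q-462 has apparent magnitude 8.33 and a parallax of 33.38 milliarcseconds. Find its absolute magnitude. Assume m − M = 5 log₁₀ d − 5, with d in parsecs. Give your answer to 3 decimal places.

M = 5.947

d = 1/p = 1/0.03338″ = 29.958 pc.
m − M = 5 log₁₀(29.958) − 5 = 7.3826 − 5 = 2.3826.
M = m − (m − M) = 8.33 − 2.3826 = 5.947.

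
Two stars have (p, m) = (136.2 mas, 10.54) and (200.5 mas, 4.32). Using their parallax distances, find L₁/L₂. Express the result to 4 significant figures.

d₁ = 1/p₁ = 1/0.1362″ = 7.3421 pc; d₂ = 1/p₂ = 1/0.2005″ = 4.9875 pc.
M₁ = m₁ − 5 log₁₀ d₁ + 5 = 10.54 − 4.3291 + 5 = 11.2109.
M₂ = 4.32 − 3.4894 + 5 = 5.8306.
L₁/L₂ = 10^(0.4(M₂ − M₁)) = 10^(0.4 × (-5.3803)) = 10^(-2.15212) = 0.007045.

L₁/L₂ = 0.007045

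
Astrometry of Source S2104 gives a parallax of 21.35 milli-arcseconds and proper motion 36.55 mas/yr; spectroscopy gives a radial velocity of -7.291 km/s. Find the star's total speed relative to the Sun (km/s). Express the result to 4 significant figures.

10.91 km/s

d = 1/p = 1/0.02135″ = 46.838 pc.
μ = 36.55 mas/yr = 0.03655 ″/yr.
v_t = 4.740 μ d = 4.740 × 0.03655 × 46.838 = 8.1145 km/s.
v = √(v_r² + v_t²) = √((-7.291)² + 8.1145²) = √119.004 = 10.909 km/s.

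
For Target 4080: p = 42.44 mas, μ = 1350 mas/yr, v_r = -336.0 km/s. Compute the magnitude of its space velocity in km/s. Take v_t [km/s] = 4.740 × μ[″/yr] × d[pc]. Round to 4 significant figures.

368.3 km/s

d = 1/p = 1/0.04244″ = 23.563 pc.
μ = 1350 mas/yr = 1.350 ″/yr.
v_t = 4.740 μ d = 4.740 × 1.350 × 23.563 = 150.78 km/s.
v = √(v_r² + v_t²) = √((-336.0)² + 150.78²) = √135631 = 368.28 km/s.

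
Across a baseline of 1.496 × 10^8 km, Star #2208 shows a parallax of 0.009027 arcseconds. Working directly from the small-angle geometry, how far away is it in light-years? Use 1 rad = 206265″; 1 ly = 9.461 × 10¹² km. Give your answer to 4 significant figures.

361.3 ly

θ = 0.009027″ = 0.009027/206265 = 4.3764 × 10^-8 rad.
d = B/θ = (1.496 × 10^8) / (4.3764 × 10^-8) = 3.4183 × 10^15 km = (3.4183 × 10^15) / (9.461 × 10^12) ly = 361.3 ly.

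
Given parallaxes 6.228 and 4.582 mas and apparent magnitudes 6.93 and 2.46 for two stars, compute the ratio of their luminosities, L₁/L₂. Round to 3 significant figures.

d₁ = 1/p₁ = 1/0.006228″ = 160.57 pc; d₂ = 1/p₂ = 1/0.004582″ = 218.25 pc.
M₁ = m₁ − 5 log₁₀ d₁ + 5 = 6.93 − 11.0283 + 5 = 0.9017.
M₂ = 2.46 − 11.6948 + 5 = -4.2348.
L₁/L₂ = 10^(0.4(M₂ − M₁)) = 10^(0.4 × (-5.1365)) = 10^(-2.05460) = 0.0088186.

L₁/L₂ = 0.00882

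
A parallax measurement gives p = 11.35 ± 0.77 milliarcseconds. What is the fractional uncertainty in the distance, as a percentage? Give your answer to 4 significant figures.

6.784%

For d = 1/p, |σ_d/d| = |σ_p/p|.
σ_p/p = 0.77 / 11.35 = 0.067841 = 6.7841%.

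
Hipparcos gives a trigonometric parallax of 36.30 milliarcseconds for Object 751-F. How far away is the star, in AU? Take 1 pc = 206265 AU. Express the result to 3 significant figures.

p = 36.30 milliarcseconds = 0.03630 arcsec.
d = 1/p = 1/0.03630 = 27.548 pc.
In AU: 27.548 × 206265 = 5.6822 × 10^6 AU.

5.68 × 10^6 AU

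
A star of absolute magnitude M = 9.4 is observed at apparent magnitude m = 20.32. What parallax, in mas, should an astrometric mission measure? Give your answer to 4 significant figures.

m − M = 20.32 − 9.4 = 10.92.
d = 10^((m−M)/5 + 1) = 10^3.184 = 1527.6 pc.
p = 1/d = 1/1527.6 = 0.00065462 arcsec = 0.65462 mas.

0.6546 mas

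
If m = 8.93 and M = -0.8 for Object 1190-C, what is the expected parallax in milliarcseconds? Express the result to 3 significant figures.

1.13 mas

m − M = 8.93 − (-0.8) = 9.73.
d = 10^((m−M)/5 + 1) = 10^2.946 = 883.08 pc.
p = 1/d = 1/883.08 = 0.0011324 arcsec = 1.1324 mas.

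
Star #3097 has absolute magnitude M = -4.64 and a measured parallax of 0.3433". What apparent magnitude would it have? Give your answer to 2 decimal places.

m = -7.32

d = 1/p = 1/0.3433″ = 2.9129 pc.
m − M = 5 log₁₀ d − 5 = 5 log₁₀(2.9129) − 5 = 2.3216 − 5 = -2.6784.
m = M + (m − M) = -4.64 + (-2.6784) = -7.32.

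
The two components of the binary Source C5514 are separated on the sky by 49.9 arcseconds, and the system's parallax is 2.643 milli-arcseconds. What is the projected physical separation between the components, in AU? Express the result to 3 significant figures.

d = 1/p = 1/0.002643″ = 378.36 pc.
At distance d (pc), an angle of θ arcsec spans θ·d AU: s = 49.9 × 378.36 = 18880 AU.

18900 AU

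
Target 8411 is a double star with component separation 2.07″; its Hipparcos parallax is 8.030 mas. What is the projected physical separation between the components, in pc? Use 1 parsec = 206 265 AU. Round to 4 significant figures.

0.001250 pc

d = 1/p = 1/0.008030″ = 124.53 pc.
At distance d (pc), an angle of θ arcsec spans θ·d AU: s = 2.07 × 124.53 = 257.78 AU.
= 257.78 / 206265 = 0.0012498 pc.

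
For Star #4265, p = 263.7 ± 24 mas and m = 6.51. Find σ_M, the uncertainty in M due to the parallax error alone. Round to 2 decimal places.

M = m − 5 log₁₀ d + 5 = m + 5 log₁₀ p + 5, so ∂M/∂p = 5/(p ln 10).
σ_M = (5/ln 10) · (σ_p/p) = 2.1715 × 24/263.7 = 2.1715 × 0.091013 = 0.19763.

σ_M = 0.20 mag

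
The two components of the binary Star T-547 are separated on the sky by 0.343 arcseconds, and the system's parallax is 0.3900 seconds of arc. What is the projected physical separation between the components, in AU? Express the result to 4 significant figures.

d = 1/p = 1/0.3900″ = 2.5641 pc.
At distance d (pc), an angle of θ arcsec spans θ·d AU: s = 0.343 × 2.5641 = 0.87949 AU.

0.8795 AU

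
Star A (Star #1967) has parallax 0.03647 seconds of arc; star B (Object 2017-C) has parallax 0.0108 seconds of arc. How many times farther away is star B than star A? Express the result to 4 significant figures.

Since d = 1/p, d_B/d_A = p_A/p_B.
= 0.03647 / 0.0108 = 3.3769.

3.377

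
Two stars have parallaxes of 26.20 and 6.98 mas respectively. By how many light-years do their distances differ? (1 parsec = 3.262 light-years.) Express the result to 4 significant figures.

342.8 ly

d_A = 1/0.02620″ = 38.168 pc; d_B = 1/0.006980″ = 143.27 pc.
|d_B − d_A| = |143.27 − 38.168| = 105.1 pc = 105.1 × 3.262 ly = 342.84 ly.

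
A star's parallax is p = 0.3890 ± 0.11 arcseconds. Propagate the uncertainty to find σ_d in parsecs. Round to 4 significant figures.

0.7269 pc

d = 1/p, so σ_d = σ_p / p².
σ_d = 0.110 / (0.3890)² = 0.110 / 0.15132 = 0.72694 pc.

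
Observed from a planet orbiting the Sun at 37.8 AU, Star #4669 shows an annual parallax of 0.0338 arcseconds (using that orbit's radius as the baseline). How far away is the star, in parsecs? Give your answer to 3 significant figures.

With baseline B (in AU) and parallax p (in arcsec), d = B/p parsecs.
d = 37.8 / 0.0338 = 1118.3 pc.

1120 pc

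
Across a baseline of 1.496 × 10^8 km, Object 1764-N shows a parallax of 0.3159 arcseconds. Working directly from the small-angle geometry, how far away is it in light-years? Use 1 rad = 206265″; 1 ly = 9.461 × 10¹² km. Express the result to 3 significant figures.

10.3 ly

θ = 0.3159″ = 0.3159/206265 = 1.5315 × 10^-6 rad.
d = B/θ = (1.496 × 10^8) / (1.5315 × 10^-6) = 9.7682 × 10^13 km = (9.7682 × 10^13) / (9.461 × 10^12) ly = 10.325 ly.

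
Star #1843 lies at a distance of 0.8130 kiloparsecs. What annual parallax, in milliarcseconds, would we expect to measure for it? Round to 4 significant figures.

1.230 mas

d = 0.8130 kpc = 813 pc.
p = 1/d = 1/813 = 0.00123 arcsec.
= 0.00123 × 1000 = 1.23 mas.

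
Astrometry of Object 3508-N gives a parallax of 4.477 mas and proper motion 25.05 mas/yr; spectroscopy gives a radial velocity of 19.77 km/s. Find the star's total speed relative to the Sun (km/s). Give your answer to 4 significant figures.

33.08 km/s

d = 1/p = 1/0.004477″ = 223.36 pc.
μ = 25.05 mas/yr = 0.02505 ″/yr.
v_t = 4.740 μ d = 4.740 × 0.02505 × 223.36 = 26.521 km/s.
v = √(v_r² + v_t²) = √(19.77² + 26.521²) = √1094.22 = 33.079 km/s.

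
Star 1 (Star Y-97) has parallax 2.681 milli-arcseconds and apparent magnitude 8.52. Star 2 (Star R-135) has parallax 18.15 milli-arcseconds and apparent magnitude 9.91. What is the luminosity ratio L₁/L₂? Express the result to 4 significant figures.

L₁/L₂ = 164.9

d₁ = 1/p₁ = 1/0.002681″ = 373 pc; d₂ = 1/p₂ = 1/0.01815″ = 55.096 pc.
M₁ = m₁ − 5 log₁₀ d₁ + 5 = 8.52 − 12.8585 + 5 = 0.6615.
M₂ = 9.91 − 8.7056 + 5 = 6.2044.
L₁/L₂ = 10^(0.4(M₂ − M₁)) = 10^(0.4 × 5.5429) = 10^2.21716 = 164.88.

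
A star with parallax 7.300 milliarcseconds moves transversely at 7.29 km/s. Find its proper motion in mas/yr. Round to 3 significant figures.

11.2 mas/yr

d = 1/p = 1/0.007300″ = 136.99 pc.
μ = v_t / (4.74 d) = 7.29 / (4.74 × 136.99) = 7.29 / 649.33 = 0.011227 ″/yr = 11.227 mas/yr.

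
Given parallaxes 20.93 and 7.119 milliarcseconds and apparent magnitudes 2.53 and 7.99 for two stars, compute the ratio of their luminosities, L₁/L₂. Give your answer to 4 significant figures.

d₁ = 1/p₁ = 1/0.02093″ = 47.778 pc; d₂ = 1/p₂ = 1/0.007119″ = 140.47 pc.
M₁ = m₁ − 5 log₁₀ d₁ + 5 = 2.53 − 8.3961 + 5 = -0.8661.
M₂ = 7.99 − 10.7379 + 5 = 2.2521.
L₁/L₂ = 10^(0.4(M₂ − M₁)) = 10^(0.4 × 3.1182) = 10^1.24728 = 17.672.

L₁/L₂ = 17.67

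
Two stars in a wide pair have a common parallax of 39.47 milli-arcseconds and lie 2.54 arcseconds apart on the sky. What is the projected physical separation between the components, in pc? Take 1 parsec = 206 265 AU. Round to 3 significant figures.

0.000312 pc

d = 1/p = 1/0.03947″ = 25.336 pc.
At distance d (pc), an angle of θ arcsec spans θ·d AU: s = 2.54 × 25.336 = 64.353 AU.
= 64.353 / 206265 = 0.00031199 pc.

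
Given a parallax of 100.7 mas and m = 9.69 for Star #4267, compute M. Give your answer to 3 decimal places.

d = 1/p = 1/0.1007″ = 9.9305 pc.
m − M = 5 log₁₀(9.9305) − 5 = 4.9849 − 5 = -0.0151.
M = m − (m − M) = 9.69 − (-0.0151) = 9.705.

M = 9.705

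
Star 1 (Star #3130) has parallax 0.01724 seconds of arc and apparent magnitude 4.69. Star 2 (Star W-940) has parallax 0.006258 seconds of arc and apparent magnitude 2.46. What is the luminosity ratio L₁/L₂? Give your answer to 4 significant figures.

d₁ = 1/p₁ = 1/0.01724″ = 58.005 pc; d₂ = 1/p₂ = 1/0.006258″ = 159.8 pc.
M₁ = m₁ − 5 log₁₀ d₁ + 5 = 4.69 − 8.8173 + 5 = 0.8727.
M₂ = 2.46 − 11.0179 + 5 = -3.5579.
L₁/L₂ = 10^(0.4(M₂ − M₁)) = 10^(0.4 × (-4.4306)) = 10^(-1.77224) = 0.016895.

L₁/L₂ = 0.01690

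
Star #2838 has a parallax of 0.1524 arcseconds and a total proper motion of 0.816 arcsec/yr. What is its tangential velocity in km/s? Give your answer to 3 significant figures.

25.4 km/s

d = 1/p = 1/0.1524″ = 6.5617 pc.
v_t = 4.74 × μ × d = 4.74 × 0.816 × 6.5617 = 25.38 km/s.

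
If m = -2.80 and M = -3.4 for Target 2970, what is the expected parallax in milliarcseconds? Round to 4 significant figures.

75.86 mas

m − M = -2.80 − (-3.4) = 0.60.
d = 10^((m−M)/5 + 1) = 10^1.120 = 13.183 pc.
p = 1/d = 1/13.183 = 0.075855 arcsec = 75.855 mas.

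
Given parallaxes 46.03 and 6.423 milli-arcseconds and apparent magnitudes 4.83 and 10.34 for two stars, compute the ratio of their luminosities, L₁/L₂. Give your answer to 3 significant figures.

d₁ = 1/p₁ = 1/0.04603″ = 21.725 pc; d₂ = 1/p₂ = 1/0.006423″ = 155.69 pc.
M₁ = m₁ − 5 log₁₀ d₁ + 5 = 4.83 − 6.6848 + 5 = 3.1452.
M₂ = 10.34 − 10.9613 + 5 = 4.3787.
L₁/L₂ = 10^(0.4(M₂ − M₁)) = 10^(0.4 × 1.2335) = 10^0.49340 = 3.1146.

L₁/L₂ = 3.11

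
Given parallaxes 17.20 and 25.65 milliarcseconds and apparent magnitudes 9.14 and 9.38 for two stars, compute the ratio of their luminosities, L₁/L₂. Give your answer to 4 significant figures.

L₁/L₂ = 2.774

d₁ = 1/p₁ = 1/0.01720″ = 58.14 pc; d₂ = 1/p₂ = 1/0.02565″ = 38.986 pc.
M₁ = m₁ − 5 log₁₀ d₁ + 5 = 9.14 − 8.8224 + 5 = 5.3176.
M₂ = 9.38 − 7.9545 + 5 = 6.4255.
L₁/L₂ = 10^(0.4(M₂ − M₁)) = 10^(0.4 × 1.1079) = 10^0.44316 = 2.7743.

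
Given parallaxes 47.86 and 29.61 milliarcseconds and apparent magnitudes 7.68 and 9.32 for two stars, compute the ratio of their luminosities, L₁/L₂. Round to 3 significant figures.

L₁/L₂ = 1.73

d₁ = 1/p₁ = 1/0.04786″ = 20.894 pc; d₂ = 1/p₂ = 1/0.02961″ = 33.772 pc.
M₁ = m₁ − 5 log₁₀ d₁ + 5 = 7.68 − 6.6001 + 5 = 6.0799.
M₂ = 9.32 − 7.6428 + 5 = 6.6772.
L₁/L₂ = 10^(0.4(M₂ − M₁)) = 10^(0.4 × 0.5973) = 10^0.23892 = 1.7335.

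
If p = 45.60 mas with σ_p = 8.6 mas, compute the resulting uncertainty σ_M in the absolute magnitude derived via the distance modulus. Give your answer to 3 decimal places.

M = m − 5 log₁₀ d + 5 = m + 5 log₁₀ p + 5, so ∂M/∂p = 5/(p ln 10).
σ_M = (5/ln 10) · (σ_p/p) = 2.1715 × 8.6/45.60 = 2.1715 × 0.1886 = 0.40954.

σ_M = 0.410 mag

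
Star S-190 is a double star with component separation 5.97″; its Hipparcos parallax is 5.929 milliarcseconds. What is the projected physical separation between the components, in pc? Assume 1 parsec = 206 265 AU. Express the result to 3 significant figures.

d = 1/p = 1/0.005929″ = 168.66 pc.
At distance d (pc), an angle of θ arcsec spans θ·d AU: s = 5.97 × 168.66 = 1006.9 AU.
= 1006.9 / 206265 = 0.0048816 pc.

0.00488 pc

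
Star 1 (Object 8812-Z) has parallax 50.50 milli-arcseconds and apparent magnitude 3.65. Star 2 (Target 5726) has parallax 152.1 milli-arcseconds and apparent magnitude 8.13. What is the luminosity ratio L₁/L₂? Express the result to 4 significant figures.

L₁/L₂ = 561.9

d₁ = 1/p₁ = 1/0.05050″ = 19.802 pc; d₂ = 1/p₂ = 1/0.1521″ = 6.5746 pc.
M₁ = m₁ − 5 log₁₀ d₁ + 5 = 3.65 − 6.4835 + 5 = 2.1665.
M₂ = 8.13 − 4.0893 + 5 = 9.0407.
L₁/L₂ = 10^(0.4(M₂ − M₁)) = 10^(0.4 × 6.8742) = 10^2.74968 = 561.93.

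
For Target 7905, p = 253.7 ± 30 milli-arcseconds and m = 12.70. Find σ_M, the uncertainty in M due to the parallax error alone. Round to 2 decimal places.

M = m − 5 log₁₀ d + 5 = m + 5 log₁₀ p + 5, so ∂M/∂p = 5/(p ln 10).
σ_M = (5/ln 10) · (σ_p/p) = 2.1715 × 30/253.7 = 2.1715 × 0.11825 = 0.25678.

σ_M = 0.26 mag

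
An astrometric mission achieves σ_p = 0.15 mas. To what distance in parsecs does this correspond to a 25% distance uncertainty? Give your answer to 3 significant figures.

σ_d/d = σ_p/p, so the condition is σ_p/p ≤ 0.25, i.e. p ≥ σ_p/0.25.
p_min = 0.15/0.25 = 0.6 mas = 0.0006 arcsec.
d_max = 1/p_min = 1/0.0006 = 1666.7 pc.

1670 pc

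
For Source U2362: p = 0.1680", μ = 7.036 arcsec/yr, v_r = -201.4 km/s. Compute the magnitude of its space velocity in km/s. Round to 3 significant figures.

283 km/s

d = 1/p = 1/0.1680″ = 5.9524 pc.
v_t = 4.740 μ d = 4.740 × 7.036 × 5.9524 = 198.52 km/s.
v = √(v_r² + v_t²) = √((-201.4)² + 198.52²) = √79972.2 = 282.79 km/s.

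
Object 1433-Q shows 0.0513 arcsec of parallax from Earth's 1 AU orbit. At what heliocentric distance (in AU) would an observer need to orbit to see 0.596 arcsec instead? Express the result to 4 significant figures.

Parallax scales linearly with baseline: p ∝ B, so B = p_target / p_Earth × 1 AU.
B = 0.596 / 0.0513 = 11.618 AU.

11.62 AU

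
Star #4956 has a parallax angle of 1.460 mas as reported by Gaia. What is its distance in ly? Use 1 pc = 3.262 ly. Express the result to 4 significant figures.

2234 ly

p = 1.460 mas = 0.001460 arcsec.
d = 1/p = 1/0.001460 = 684.93 pc.
In light-years: 684.93 × 3.262 = 2234.2 ly.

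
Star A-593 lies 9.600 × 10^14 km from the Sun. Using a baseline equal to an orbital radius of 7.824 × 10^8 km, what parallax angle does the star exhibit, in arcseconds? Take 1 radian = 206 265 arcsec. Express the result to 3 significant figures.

θ ≈ B/d = (7.824 × 10^8) / (9.600 × 10^14) = 8.1500 × 10^-7 rad.
In arcseconds: 8.1500 × 10^-7 × 206265 = 0.16811″.

0.168 arcsec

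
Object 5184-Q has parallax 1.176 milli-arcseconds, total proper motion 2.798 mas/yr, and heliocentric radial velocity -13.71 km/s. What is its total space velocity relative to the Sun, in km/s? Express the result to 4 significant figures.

d = 1/p = 1/0.001176″ = 850.34 pc.
μ = 2.798 mas/yr = 0.002798 ″/yr.
v_t = 4.740 μ d = 4.740 × 0.002798 × 850.34 = 11.278 km/s.
v = √(v_r² + v_t²) = √((-13.71)² + 11.278²) = √315.157 = 17.753 km/s.

17.75 km/s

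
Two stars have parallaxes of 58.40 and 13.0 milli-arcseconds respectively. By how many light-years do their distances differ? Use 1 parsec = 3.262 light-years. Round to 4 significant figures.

195.1 ly

d_A = 1/0.05840″ = 17.123 pc; d_B = 1/0.01300″ = 76.923 pc.
|d_B − d_A| = |76.923 − 17.123| = 59.8 pc = 59.8 × 3.262 ly = 195.07 ly.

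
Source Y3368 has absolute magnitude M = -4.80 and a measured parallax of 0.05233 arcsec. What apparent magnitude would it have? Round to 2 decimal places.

m = -3.39

d = 1/p = 1/0.05233″ = 19.109 pc.
m − M = 5 log₁₀ d − 5 = 5 log₁₀(19.109) − 5 = 6.4062 − 5 = 1.4062.
m = M + (m − M) = -4.80 + 1.4062 = -3.39.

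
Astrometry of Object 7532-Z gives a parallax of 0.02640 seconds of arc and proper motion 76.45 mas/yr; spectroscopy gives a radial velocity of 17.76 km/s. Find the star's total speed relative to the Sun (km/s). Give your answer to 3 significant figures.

22.4 km/s

d = 1/p = 1/0.02640″ = 37.879 pc.
μ = 76.45 mas/yr = 0.07645 ″/yr.
v_t = 4.740 μ d = 4.740 × 0.07645 × 37.879 = 13.726 km/s.
v = √(v_r² + v_t²) = √(17.76² + 13.726²) = √503.821 = 22.446 km/s.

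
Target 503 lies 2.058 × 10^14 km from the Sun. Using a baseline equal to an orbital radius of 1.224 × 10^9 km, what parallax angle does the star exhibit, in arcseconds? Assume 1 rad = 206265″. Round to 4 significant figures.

θ ≈ B/d = (1.224 × 10^9) / (2.058 × 10^14) = 5.9475 × 10^-6 rad.
In arcseconds: 5.9475 × 10^-6 × 206265 = 1.2268″.

1.227 arcsec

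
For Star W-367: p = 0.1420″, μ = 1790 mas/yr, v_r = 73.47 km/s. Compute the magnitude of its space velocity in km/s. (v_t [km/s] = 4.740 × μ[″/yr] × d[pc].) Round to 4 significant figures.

94.70 km/s

d = 1/p = 1/0.1420″ = 7.0423 pc.
μ = 1790 mas/yr = 1.790 ″/yr.
v_t = 4.740 μ d = 4.740 × 1.790 × 7.0423 = 59.751 km/s.
v = √(v_r² + v_t²) = √(73.47² + 59.751²) = √8968.02 = 94.7 km/s.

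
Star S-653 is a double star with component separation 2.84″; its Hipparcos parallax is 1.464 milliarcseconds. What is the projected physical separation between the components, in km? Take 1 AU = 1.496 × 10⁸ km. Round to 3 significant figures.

2.90 × 10^11 km

d = 1/p = 1/0.001464″ = 683.06 pc.
At distance d (pc), an angle of θ arcsec spans θ·d AU: s = 2.84 × 683.06 = 1939.9 AU.
= 1939.9 × 1.496 × 10⁸ km = 2.9021 × 10^11 km.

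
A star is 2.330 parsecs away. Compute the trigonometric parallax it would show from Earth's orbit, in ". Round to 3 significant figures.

p = 1/d = 1/2.33 = 0.42918 arcsec.

0.429 "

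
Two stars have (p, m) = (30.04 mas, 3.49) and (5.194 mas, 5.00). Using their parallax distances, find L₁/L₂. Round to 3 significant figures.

d₁ = 1/p₁ = 1/0.03004″ = 33.289 pc; d₂ = 1/p₂ = 1/0.005194″ = 192.53 pc.
M₁ = m₁ − 5 log₁₀ d₁ + 5 = 3.49 − 7.6115 + 5 = 0.8785.
M₂ = 5.00 − 11.4225 + 5 = -1.4225.
L₁/L₂ = 10^(0.4(M₂ − M₁)) = 10^(0.4 × (-2.3010)) = 10^(-0.92040) = 0.12012.

L₁/L₂ = 0.120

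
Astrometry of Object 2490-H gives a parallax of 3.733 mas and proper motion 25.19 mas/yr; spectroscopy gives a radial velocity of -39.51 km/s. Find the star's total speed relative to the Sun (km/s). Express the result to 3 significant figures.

50.8 km/s

d = 1/p = 1/0.003733″ = 267.88 pc.
μ = 25.19 mas/yr = 0.02519 ″/yr.
v_t = 4.740 μ d = 4.740 × 0.02519 × 267.88 = 31.985 km/s.
v = √(v_r² + v_t²) = √((-39.51)² + 31.985²) = √2584.08 = 50.834 km/s.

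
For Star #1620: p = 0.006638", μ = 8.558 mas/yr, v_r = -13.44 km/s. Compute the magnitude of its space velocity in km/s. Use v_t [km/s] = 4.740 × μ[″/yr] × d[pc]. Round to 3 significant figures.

d = 1/p = 1/0.006638″ = 150.65 pc.
μ = 8.558 mas/yr = 0.008558 ″/yr.
v_t = 4.740 μ d = 4.740 × 0.008558 × 150.65 = 6.1111 km/s.
v = √(v_r² + v_t²) = √((-13.44)² + 6.1111²) = √217.979 = 14.764 km/s.

14.8 km/s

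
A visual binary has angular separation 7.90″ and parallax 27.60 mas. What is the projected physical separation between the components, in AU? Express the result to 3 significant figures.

d = 1/p = 1/0.02760″ = 36.232 pc.
At distance d (pc), an angle of θ arcsec spans θ·d AU: s = 7.90 × 36.232 = 286.23 AU.

286 AU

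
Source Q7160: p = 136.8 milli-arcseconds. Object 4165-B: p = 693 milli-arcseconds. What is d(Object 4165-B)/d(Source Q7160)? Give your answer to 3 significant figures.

0.197

Since d = 1/p, d_B/d_A = p_A/p_B.
= 136.8 / 693 = 0.1974.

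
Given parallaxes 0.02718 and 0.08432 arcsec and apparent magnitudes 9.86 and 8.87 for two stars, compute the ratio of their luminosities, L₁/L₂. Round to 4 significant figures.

L₁/L₂ = 3.867

d₁ = 1/p₁ = 1/0.02718″ = 36.792 pc; d₂ = 1/p₂ = 1/0.08432″ = 11.86 pc.
M₁ = m₁ − 5 log₁₀ d₁ + 5 = 9.86 − 7.8288 + 5 = 7.0312.
M₂ = 8.87 − 5.3704 + 5 = 8.4996.
L₁/L₂ = 10^(0.4(M₂ − M₁)) = 10^(0.4 × 1.4684) = 10^0.58736 = 3.8669.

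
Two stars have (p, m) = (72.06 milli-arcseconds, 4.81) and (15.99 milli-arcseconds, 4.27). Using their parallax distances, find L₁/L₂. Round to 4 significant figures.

d₁ = 1/p₁ = 1/0.07206″ = 13.877 pc; d₂ = 1/p₂ = 1/0.01599″ = 62.539 pc.
M₁ = m₁ − 5 log₁₀ d₁ + 5 = 4.81 − 5.7115 + 5 = 4.0985.
M₂ = 4.27 − 8.9808 + 5 = 0.2892.
L₁/L₂ = 10^(0.4(M₂ − M₁)) = 10^(0.4 × (-3.8093)) = 10^(-1.52372) = 0.029942.

L₁/L₂ = 0.02994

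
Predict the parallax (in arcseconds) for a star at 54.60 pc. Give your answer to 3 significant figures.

p = 1/d = 1/54.6 = 0.018315 arcsec.

0.0183 arcsec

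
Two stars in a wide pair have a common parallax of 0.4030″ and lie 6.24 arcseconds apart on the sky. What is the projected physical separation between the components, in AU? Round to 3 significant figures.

d = 1/p = 1/0.4030″ = 2.4814 pc.
At distance d (pc), an angle of θ arcsec spans θ·d AU: s = 6.24 × 2.4814 = 15.484 AU.

15.5 AU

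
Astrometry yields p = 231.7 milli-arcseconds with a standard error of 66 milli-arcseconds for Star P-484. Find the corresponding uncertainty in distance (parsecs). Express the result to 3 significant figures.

d = 1/p, so σ_d = σ_p / p².
σ_d = 0.0660 / (0.2317)² = 0.0660 / 0.053685 = 1.2294 pc.

1.23 pc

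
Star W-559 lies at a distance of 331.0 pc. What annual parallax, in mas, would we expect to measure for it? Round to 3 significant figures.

3.02 mas

p = 1/d = 1/331 = 0.0030211 arcsec.
= 0.0030211 × 1000 = 3.0211 mas.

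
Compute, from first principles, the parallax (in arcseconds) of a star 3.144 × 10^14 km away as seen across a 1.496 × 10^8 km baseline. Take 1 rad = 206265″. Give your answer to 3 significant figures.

θ ≈ B/d = (1.496 × 10^8) / (3.144 × 10^14) = 4.7583 × 10^-7 rad.
In arcseconds: 4.7583 × 10^-7 × 206265 = 0.098147″.

0.0981 arcsec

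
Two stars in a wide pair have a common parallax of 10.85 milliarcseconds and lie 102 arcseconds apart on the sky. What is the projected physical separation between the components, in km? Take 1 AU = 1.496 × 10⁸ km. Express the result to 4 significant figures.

1.406 × 10^12 km

d = 1/p = 1/0.01085″ = 92.166 pc.
At distance d (pc), an angle of θ arcsec spans θ·d AU: s = 102 × 92.166 = 9400.9 AU.
= 9400.9 × 1.496 × 10⁸ km = 1.4064 × 10^12 km.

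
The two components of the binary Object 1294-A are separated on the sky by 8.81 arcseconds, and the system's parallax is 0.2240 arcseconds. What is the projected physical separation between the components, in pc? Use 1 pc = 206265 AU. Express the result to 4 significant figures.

d = 1/p = 1/0.2240″ = 4.4643 pc.
At distance d (pc), an angle of θ arcsec spans θ·d AU: s = 8.81 × 4.4643 = 39.33 AU.
= 39.33 / 206265 = 0.00019068 pc.

0.0001907 pc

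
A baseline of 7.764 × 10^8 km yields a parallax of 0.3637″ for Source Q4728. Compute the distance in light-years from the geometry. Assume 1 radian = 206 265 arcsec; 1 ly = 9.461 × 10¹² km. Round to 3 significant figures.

46.5 ly

θ = 0.3637″ = 0.3637/206265 = 1.7633 × 10^-6 rad.
d = B/θ = (7.764 × 10^8) / (1.7633 × 10^-6) = 4.4031 × 10^14 km = (4.4031 × 10^14) / (9.461 × 10^12) ly = 46.539 ly.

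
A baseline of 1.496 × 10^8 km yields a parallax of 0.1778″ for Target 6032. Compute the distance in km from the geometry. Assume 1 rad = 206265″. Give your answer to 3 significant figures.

θ = 0.1778″ = 0.1778/206265 = 8.6200 × 10^-7 rad.
d = B/θ = (1.496 × 10^8) / (8.6200 × 10^-7) = 1.7355 × 10^14 km.

1.74 × 10^14 km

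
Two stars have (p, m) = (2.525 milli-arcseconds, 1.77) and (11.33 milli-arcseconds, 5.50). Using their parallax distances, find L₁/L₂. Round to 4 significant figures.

L₁/L₂ = 625.1

d₁ = 1/p₁ = 1/0.002525″ = 396.04 pc; d₂ = 1/p₂ = 1/0.01133″ = 88.261 pc.
M₁ = m₁ − 5 log₁₀ d₁ + 5 = 1.77 − 12.9887 + 5 = -6.2187.
M₂ = 5.50 − 9.7288 + 5 = 0.7712.
L₁/L₂ = 10^(0.4(M₂ − M₁)) = 10^(0.4 × 6.9899) = 10^2.79596 = 625.12.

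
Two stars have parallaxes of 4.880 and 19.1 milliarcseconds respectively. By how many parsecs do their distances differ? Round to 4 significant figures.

d_A = 1/0.004880″ = 204.92 pc; d_B = 1/0.01910″ = 52.356 pc.
|d_B − d_A| = |52.356 − 204.92| = 152.56 pc.

152.6 pc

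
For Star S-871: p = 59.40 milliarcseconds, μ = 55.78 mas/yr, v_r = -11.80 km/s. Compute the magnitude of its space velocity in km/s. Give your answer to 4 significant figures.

d = 1/p = 1/0.05940″ = 16.835 pc.
μ = 55.78 mas/yr = 0.05578 ″/yr.
v_t = 4.740 μ d = 4.740 × 0.05578 × 16.835 = 4.4511 km/s.
v = √(v_r² + v_t²) = √((-11.80)² + 4.4511²) = √159.052 = 12.612 km/s.

12.61 km/s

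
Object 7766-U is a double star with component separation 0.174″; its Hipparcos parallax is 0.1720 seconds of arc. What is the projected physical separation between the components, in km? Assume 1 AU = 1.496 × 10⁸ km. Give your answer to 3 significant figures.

d = 1/p = 1/0.1720″ = 5.814 pc.
At distance d (pc), an angle of θ arcsec spans θ·d AU: s = 0.174 × 5.814 = 1.0116 AU.
= 1.0116 × 1.496 × 10⁸ km = 1.5134 × 10^8 km.

1.51 × 10^8 km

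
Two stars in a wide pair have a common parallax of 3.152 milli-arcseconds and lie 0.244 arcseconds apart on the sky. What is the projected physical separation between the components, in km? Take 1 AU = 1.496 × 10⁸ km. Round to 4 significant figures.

d = 1/p = 1/0.003152″ = 317.26 pc.
At distance d (pc), an angle of θ arcsec spans θ·d AU: s = 0.244 × 317.26 = 77.411 AU.
= 77.411 × 1.496 × 10⁸ km = 1.1581 × 10^10 km.

1.158 × 10^10 km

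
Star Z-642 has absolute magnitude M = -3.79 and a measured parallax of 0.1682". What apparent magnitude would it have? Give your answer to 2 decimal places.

d = 1/p = 1/0.1682″ = 5.9453 pc.
m − M = 5 log₁₀ d − 5 = 5 log₁₀(5.9453) − 5 = 3.8709 − 5 = -1.1291.
m = M + (m − M) = -3.79 + (-1.1291) = -4.92.

m = -4.92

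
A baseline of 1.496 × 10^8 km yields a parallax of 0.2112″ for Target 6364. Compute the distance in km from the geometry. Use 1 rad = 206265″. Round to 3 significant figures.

1.46 × 10^14 km

θ = 0.2112″ = 0.2112/206265 = 1.0239 × 10^-6 rad.
d = B/θ = (1.496 × 10^8) / (1.0239 × 10^-6) = 1.4611 × 10^14 km.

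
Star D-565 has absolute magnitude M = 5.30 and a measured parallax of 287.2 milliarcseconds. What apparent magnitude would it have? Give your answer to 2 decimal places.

m = 3.01

d = 1/p = 1/0.2872″ = 3.4819 pc.
m − M = 5 log₁₀ d − 5 = 5 log₁₀(3.4819) − 5 = 2.7091 − 5 = -2.2909.
m = M + (m − M) = 5.30 + (-2.2909) = 3.01.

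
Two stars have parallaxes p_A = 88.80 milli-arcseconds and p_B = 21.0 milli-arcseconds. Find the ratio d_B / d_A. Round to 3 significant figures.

4.23

Since d = 1/p, d_B/d_A = p_A/p_B.
= 88.80 / 21.0 = 4.2286.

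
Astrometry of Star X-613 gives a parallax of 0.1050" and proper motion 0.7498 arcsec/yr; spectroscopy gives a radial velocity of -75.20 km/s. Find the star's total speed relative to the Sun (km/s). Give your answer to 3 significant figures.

d = 1/p = 1/0.1050″ = 9.5238 pc.
v_t = 4.740 μ d = 4.740 × 0.7498 × 9.5238 = 33.848 km/s.
v = √(v_r² + v_t²) = √((-75.20)² + 33.848²) = √6800.73 = 82.467 km/s.

82.5 km/s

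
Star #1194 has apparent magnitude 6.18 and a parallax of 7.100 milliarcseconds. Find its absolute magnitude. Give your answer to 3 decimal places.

d = 1/p = 1/0.007100″ = 140.85 pc.
m − M = 5 log₁₀(140.85) − 5 = 10.7438 − 5 = 5.7438.
M = m − (m − M) = 6.18 − 5.7438 = 0.436.

M = 0.436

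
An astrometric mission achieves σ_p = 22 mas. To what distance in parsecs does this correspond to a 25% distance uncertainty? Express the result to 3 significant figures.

σ_d/d = σ_p/p, so the condition is σ_p/p ≤ 0.25, i.e. p ≥ σ_p/0.25.
p_min = 22/0.25 = 88 mas = 0.088 arcsec.
d_max = 1/p_min = 1/0.088 = 11.364 pc.

11.4 pc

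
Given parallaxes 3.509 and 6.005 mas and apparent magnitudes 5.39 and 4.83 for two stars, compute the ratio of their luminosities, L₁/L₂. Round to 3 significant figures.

d₁ = 1/p₁ = 1/0.003509″ = 284.98 pc; d₂ = 1/p₂ = 1/0.006005″ = 166.53 pc.
M₁ = m₁ − 5 log₁₀ d₁ + 5 = 5.39 − 12.2741 + 5 = -1.8841.
M₂ = 4.83 − 11.1075 + 5 = -1.2775.
L₁/L₂ = 10^(0.4(M₂ − M₁)) = 10^(0.4 × 0.6066) = 10^0.24264 = 1.7484.

L₁/L₂ = 1.75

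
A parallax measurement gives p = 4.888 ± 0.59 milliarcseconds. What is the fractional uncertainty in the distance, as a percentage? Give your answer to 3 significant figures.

12.1%

For d = 1/p, |σ_d/d| = |σ_p/p|.
σ_p/p = 0.59 / 4.888 = 0.1207 = 12.07%.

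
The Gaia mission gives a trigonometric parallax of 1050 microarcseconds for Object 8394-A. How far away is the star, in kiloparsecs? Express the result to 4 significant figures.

0.9524 kpc

p = 1050 microarcseconds = 0.001050 arcsec.
d = 1/p = 1/0.001050 = 952.38 pc.
= 0.95238 kpc.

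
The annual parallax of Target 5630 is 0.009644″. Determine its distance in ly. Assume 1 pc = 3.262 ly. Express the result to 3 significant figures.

d = 1/p = 1/0.009644 = 103.69 pc.
In light-years: 103.69 × 3.262 = 338.24 ly.

338 ly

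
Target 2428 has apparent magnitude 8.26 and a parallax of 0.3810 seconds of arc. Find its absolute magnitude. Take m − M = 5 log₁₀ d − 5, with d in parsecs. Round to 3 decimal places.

d = 1/p = 1/0.3810″ = 2.6247 pc.
m − M = 5 log₁₀(2.6247) − 5 = 2.0954 − 5 = -2.9046.
M = m − (m − M) = 8.26 − (-2.9046) = 11.165.

M = 11.165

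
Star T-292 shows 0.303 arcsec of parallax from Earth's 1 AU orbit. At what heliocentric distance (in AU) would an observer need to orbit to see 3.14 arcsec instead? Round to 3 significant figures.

10.4 AU

Parallax scales linearly with baseline: p ∝ B, so B = p_target / p_Earth × 1 AU.
B = 3.14 / 0.303 = 10.363 AU.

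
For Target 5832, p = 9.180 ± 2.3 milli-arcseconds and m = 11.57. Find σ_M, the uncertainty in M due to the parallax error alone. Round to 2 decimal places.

M = m − 5 log₁₀ d + 5 = m + 5 log₁₀ p + 5, so ∂M/∂p = 5/(p ln 10).
σ_M = (5/ln 10) · (σ_p/p) = 2.1715 × 2.3/9.180 = 2.1715 × 0.25054 = 0.54405.

σ_M = 0.54 mag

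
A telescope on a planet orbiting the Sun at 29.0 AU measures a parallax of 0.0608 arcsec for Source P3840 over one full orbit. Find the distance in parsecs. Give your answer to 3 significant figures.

477 pc

With baseline B (in AU) and parallax p (in arcsec), d = B/p parsecs.
d = 29.0 / 0.0608 = 476.97 pc.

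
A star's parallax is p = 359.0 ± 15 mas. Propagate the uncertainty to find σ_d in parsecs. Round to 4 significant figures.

d = 1/p, so σ_d = σ_p / p².
σ_d = 0.0150 / (0.3590)² = 0.0150 / 0.12888 = 0.11639 pc.

0.1164 pc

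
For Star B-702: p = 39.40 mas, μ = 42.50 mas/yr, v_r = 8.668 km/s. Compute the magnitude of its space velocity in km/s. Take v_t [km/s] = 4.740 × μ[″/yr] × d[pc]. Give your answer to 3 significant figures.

d = 1/p = 1/0.03940″ = 25.381 pc.
μ = 42.50 mas/yr = 0.04250 ″/yr.
v_t = 4.740 μ d = 4.740 × 0.04250 × 25.381 = 5.113 km/s.
v = √(v_r² + v_t²) = √(8.668² + 5.113²) = √101.277 = 10.064 km/s.

10.1 km/s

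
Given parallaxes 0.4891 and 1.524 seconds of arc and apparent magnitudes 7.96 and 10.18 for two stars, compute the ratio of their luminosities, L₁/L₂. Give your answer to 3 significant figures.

L₁/L₂ = 75.0

d₁ = 1/p₁ = 1/0.4891″ = 2.0446 pc; d₂ = 1/p₂ = 1/1.524″ = 0.65617 pc.
M₁ = m₁ − 5 log₁₀ d₁ + 5 = 7.96 − 1.5530 + 5 = 11.4070.
M₂ = 10.18 − (-0.9149) + 5 = 16.0949.
L₁/L₂ = 10^(0.4(M₂ − M₁)) = 10^(0.4 × 4.6879) = 10^1.87516 = 75.017.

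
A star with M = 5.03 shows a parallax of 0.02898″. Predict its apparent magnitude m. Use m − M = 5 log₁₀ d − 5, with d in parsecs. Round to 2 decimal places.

d = 1/p = 1/0.02898″ = 34.507 pc.
m − M = 5 log₁₀ d − 5 = 5 log₁₀(34.507) − 5 = 7.6895 − 5 = 2.6895.
m = M + (m − M) = 5.03 + 2.6895 = 7.72.

m = 7.72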